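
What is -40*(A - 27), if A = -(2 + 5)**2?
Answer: 3040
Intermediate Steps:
A = -49 (A = -1*7**2 = -1*49 = -49)
-40*(A - 27) = -40*(-49 - 27) = -40*(-76) = 3040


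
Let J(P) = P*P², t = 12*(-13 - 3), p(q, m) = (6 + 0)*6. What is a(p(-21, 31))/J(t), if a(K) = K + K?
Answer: -1/98304 ≈ -1.0173e-5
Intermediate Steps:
p(q, m) = 36 (p(q, m) = 6*6 = 36)
t = -192 (t = 12*(-16) = -192)
J(P) = P³
a(K) = 2*K
a(p(-21, 31))/J(t) = (2*36)/((-192)³) = 72/(-7077888) = 72*(-1/7077888) = -1/98304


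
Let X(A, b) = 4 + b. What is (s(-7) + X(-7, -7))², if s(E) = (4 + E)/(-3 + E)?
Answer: 729/100 ≈ 7.2900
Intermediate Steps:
s(E) = (4 + E)/(-3 + E)
(s(-7) + X(-7, -7))² = ((4 - 7)/(-3 - 7) + (4 - 7))² = (-3/(-10) - 3)² = (-⅒*(-3) - 3)² = (3/10 - 3)² = (-27/10)² = 729/100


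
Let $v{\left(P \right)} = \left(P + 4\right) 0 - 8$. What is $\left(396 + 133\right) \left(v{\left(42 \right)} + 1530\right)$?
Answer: $805138$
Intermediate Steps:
$v{\left(P \right)} = -8$ ($v{\left(P \right)} = \left(4 + P\right) 0 - 8 = 0 - 8 = -8$)
$\left(396 + 133\right) \left(v{\left(42 \right)} + 1530\right) = \left(396 + 133\right) \left(-8 + 1530\right) = 529 \cdot 1522 = 805138$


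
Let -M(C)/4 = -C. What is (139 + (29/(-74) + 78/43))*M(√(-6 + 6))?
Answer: 0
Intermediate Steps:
M(C) = 4*C (M(C) = -(-4)*C = 4*C)
(139 + (29/(-74) + 78/43))*M(√(-6 + 6)) = (139 + (29/(-74) + 78/43))*(4*√(-6 + 6)) = (139 + (29*(-1/74) + 78*(1/43)))*(4*√0) = (139 + (-29/74 + 78/43))*(4*0) = (139 + 4525/3182)*0 = (446823/3182)*0 = 0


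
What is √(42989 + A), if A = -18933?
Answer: 2*√6014 ≈ 155.10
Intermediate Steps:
√(42989 + A) = √(42989 - 18933) = √24056 = 2*√6014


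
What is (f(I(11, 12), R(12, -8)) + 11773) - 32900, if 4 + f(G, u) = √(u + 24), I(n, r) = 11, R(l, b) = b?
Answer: -21127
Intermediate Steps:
f(G, u) = -4 + √(24 + u) (f(G, u) = -4 + √(u + 24) = -4 + √(24 + u))
(f(I(11, 12), R(12, -8)) + 11773) - 32900 = ((-4 + √(24 - 8)) + 11773) - 32900 = ((-4 + √16) + 11773) - 32900 = ((-4 + 4) + 11773) - 32900 = (0 + 11773) - 32900 = 11773 - 32900 = -21127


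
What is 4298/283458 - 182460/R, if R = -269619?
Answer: 1259013551/1819658631 ≈ 0.69190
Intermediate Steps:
4298/283458 - 182460/R = 4298/283458 - 182460/(-269619) = 4298*(1/283458) - 182460*(-1/269619) = 307/20247 + 60820/89873 = 1259013551/1819658631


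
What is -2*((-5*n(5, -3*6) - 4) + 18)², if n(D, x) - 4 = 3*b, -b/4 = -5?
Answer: -187272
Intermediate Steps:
b = 20 (b = -4*(-5) = 20)
n(D, x) = 64 (n(D, x) = 4 + 3*20 = 4 + 60 = 64)
-2*((-5*n(5, -3*6) - 4) + 18)² = -2*((-5*64 - 4) + 18)² = -2*((-320 - 4) + 18)² = -2*(-324 + 18)² = -2*(-306)² = -2*93636 = -187272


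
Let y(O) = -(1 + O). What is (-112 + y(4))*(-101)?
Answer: 11817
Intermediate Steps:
y(O) = -1 - O
(-112 + y(4))*(-101) = (-112 + (-1 - 1*4))*(-101) = (-112 + (-1 - 4))*(-101) = (-112 - 5)*(-101) = -117*(-101) = 11817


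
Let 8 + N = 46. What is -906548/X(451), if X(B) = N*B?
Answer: -453274/8569 ≈ -52.897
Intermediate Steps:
N = 38 (N = -8 + 46 = 38)
X(B) = 38*B
-906548/X(451) = -906548/(38*451) = -906548/17138 = -906548*1/17138 = -453274/8569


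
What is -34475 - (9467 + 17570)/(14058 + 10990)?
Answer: -863556837/25048 ≈ -34476.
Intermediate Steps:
-34475 - (9467 + 17570)/(14058 + 10990) = -34475 - 27037/25048 = -863556837/25048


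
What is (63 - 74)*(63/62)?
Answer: -693/62 ≈ -11.177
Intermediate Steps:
(63 - 74)*(63/62) = -693/62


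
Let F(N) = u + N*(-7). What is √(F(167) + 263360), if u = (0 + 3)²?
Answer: 10*√2622 ≈ 512.05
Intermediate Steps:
u = 9 (u = 3² = 9)
F(N) = 9 - 7*N (F(N) = 9 + N*(-7) = 9 - 7*N)
√(F(167) + 263360) = √((9 - 7*167) + 263360) = √((9 - 1169) + 263360) = √(-1160 + 263360) = √262200 = 10*√2622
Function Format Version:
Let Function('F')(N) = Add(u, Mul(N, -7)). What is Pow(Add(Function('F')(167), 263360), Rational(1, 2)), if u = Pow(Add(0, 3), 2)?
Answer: Mul(10, Pow(2622, Rational(1, 2))) ≈ 512.05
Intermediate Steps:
u = 9 (u = Pow(3, 2) = 9)
Function('F')(N) = Add(9, Mul(-7, N)) (Function('F')(N) = Add(9, Mul(N, -7)) = Add(9, Mul(-7, N)))
Pow(Add(Function('F')(167), 263360), Rational(1, 2)) = Pow(Add(Add(9, Mul(-7, 167)), 263360), Rational(1, 2)) = Pow(Add(Add(9, -1169), 263360), Rational(1, 2)) = Pow(Add(-1160, 263360), Rational(1, 2)) = Pow(262200, Rational(1, 2)) = Mul(10, Pow(2622, Rational(1, 2)))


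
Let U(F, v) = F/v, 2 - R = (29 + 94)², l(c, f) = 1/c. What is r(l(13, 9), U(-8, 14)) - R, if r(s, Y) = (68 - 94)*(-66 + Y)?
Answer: 118005/7 ≈ 16858.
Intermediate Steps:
R = -15127 (R = 2 - (29 + 94)² = 2 - 1*123² = 2 - 1*15129 = 2 - 15129 = -15127)
r(s, Y) = 1716 - 26*Y (r(s, Y) = -26*(-66 + Y) = 1716 - 26*Y)
r(l(13, 9), U(-8, 14)) - R = (1716 - (-208)/14) - 1*(-15127) = (1716 - (-208)/14) + 15127 = (1716 - 26*(-4/7)) + 15127 = (1716 + 104/7) + 15127 = 12116/7 + 15127 = 118005/7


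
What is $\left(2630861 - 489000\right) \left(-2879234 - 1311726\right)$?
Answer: $-8976453776560$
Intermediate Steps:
$\left(2630861 - 489000\right) \left(-2879234 - 1311726\right) = 2141861 \left(-4190960\right) = -8976453776560$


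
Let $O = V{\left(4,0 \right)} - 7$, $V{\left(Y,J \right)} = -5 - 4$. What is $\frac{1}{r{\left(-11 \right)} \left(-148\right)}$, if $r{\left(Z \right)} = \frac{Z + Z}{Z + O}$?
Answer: $- \frac{27}{3256} \approx -0.0082924$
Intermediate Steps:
$V{\left(Y,J \right)} = -9$ ($V{\left(Y,J \right)} = -5 - 4 = -9$)
$O = -16$ ($O = -9 - 7 = -16$)
$r{\left(Z \right)} = \frac{2 Z}{-16 + Z}$ ($r{\left(Z \right)} = \frac{Z + Z}{Z - 16} = \frac{2 Z}{-16 + Z}$)
$\frac{1}{r{\left(-11 \right)} \left(-148\right)} = \frac{1}{2 \left(-11\right) \frac{1}{-16 - 11} \left(-148\right)} = \frac{1}{2 \left(-11\right) \frac{1}{-27} \left(-148\right)} = \frac{1}{2 \left(-11\right) \left(- \frac{1}{27}\right) \left(-148\right)} = \frac{1}{\frac{22}{27} \left(-148\right)} = \frac{1}{- \frac{3256}{27}} = - \frac{27}{3256}$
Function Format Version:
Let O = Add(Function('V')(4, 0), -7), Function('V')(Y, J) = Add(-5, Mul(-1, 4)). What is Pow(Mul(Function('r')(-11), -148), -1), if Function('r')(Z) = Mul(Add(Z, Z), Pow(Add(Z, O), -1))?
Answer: Rational(-27, 3256) ≈ -0.0082924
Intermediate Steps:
Function('V')(Y, J) = -9 (Function('V')(Y, J) = Add(-5, -4) = -9)
O = -16 (O = Add(-9, -7) = -16)
Function('r')(Z) = Mul(2, Z, Pow(Add(-16, Z), -1)) (Function('r')(Z) = Mul(Add(Z, Z), Pow(Add(Z, -16), -1)) = Mul(Mul(2, Z), Pow(Add(-16, Z), -1)) = Mul(2, Z, Pow(Add(-16, Z), -1)))
Pow(Mul(Function('r')(-11), -148), -1) = Pow(Mul(Mul(2, -11, Pow(Add(-16, -11), -1)), -148), -1) = Pow(Mul(Mul(2, -11, Pow(-27, -1)), -148), -1) = Pow(Mul(Mul(2, -11, Rational(-1, 27)), -148), -1) = Pow(Mul(Rational(22, 27), -148), -1) = Pow(Rational(-3256, 27), -1) = Rational(-27, 3256)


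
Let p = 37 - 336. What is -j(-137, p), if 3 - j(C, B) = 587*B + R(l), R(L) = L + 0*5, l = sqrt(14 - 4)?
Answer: -175516 + sqrt(10) ≈ -1.7551e+5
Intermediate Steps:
l = sqrt(10) ≈ 3.1623
R(L) = L (R(L) = L + 0 = L)
p = -299
j(C, B) = 3 - sqrt(10) - 587*B (j(C, B) = 3 - (587*B + sqrt(10)) = 3 - (sqrt(10) + 587*B) = 3 + (-sqrt(10) - 587*B) = 3 - sqrt(10) - 587*B)
-j(-137, p) = -(3 - sqrt(10) - 587*(-299)) = -(3 - sqrt(10) + 175513) = -(175516 - sqrt(10)) = -175516 + sqrt(10)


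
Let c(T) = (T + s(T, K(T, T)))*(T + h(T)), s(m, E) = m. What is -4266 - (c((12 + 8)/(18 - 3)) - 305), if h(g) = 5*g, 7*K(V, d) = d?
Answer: -11947/3 ≈ -3982.3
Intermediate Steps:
K(V, d) = d/7
c(T) = 12*T**2 (c(T) = (T + T)*(T + 5*T) = (2*T)*(6*T) = 12*T**2)
-4266 - (c((12 + 8)/(18 - 3)) - 305) = -4266 - (12*((12 + 8)/(18 - 3))**2 - 305) = -4266 - (12*(20/15)**2 - 305) = -4266 - (12*(20*(1/15))**2 - 305) = -4266 - (12*(4/3)**2 - 305) = -4266 - (12*(16/9) - 305) = -4266 - (64/3 - 305) = -4266 - 1*(-851/3) = -4266 + 851/3 = -11947/3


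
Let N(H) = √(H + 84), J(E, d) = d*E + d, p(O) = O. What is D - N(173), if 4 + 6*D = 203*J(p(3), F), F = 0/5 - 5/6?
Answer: -1021/9 - √257 ≈ -129.48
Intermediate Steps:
F = -⅚ (F = 0*(⅕) - 5*⅙ = 0 - ⅚ = -⅚ ≈ -0.83333)
J(E, d) = d + E*d (J(E, d) = E*d + d = d + E*d)
D = -1021/9 (D = -⅔ + (203*(-5*(1 + 3)/6))/6 = -⅔ + (203*(-⅚*4))/6 = -⅔ + (203*(-10/3))/6 = -⅔ + (⅙)*(-2030/3) = -⅔ - 1015/9 = -1021/9 ≈ -113.44)
N(H) = √(84 + H)
D - N(173) = -1021/9 - √(84 + 173) = -1021/9 - √257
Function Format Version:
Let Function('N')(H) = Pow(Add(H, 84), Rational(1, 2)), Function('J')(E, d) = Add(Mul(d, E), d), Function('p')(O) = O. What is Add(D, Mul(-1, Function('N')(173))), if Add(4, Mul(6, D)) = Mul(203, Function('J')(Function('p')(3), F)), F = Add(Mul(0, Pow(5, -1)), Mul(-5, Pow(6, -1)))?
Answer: Add(Rational(-1021, 9), Mul(-1, Pow(257, Rational(1, 2)))) ≈ -129.48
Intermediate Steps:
F = Rational(-5, 6) (F = Add(Mul(0, Rational(1, 5)), Mul(-5, Rational(1, 6))) = Add(0, Rational(-5, 6)) = Rational(-5, 6) ≈ -0.83333)
Function('J')(E, d) = Add(d, Mul(E, d)) (Function('J')(E, d) = Add(Mul(E, d), d) = Add(d, Mul(E, d)))
D = Rational(-1021, 9) (D = Add(Rational(-2, 3), Mul(Rational(1, 6), Mul(203, Mul(Rational(-5, 6), Add(1, 3))))) = Add(Rational(-2, 3), Mul(Rational(1, 6), Mul(203, Mul(Rational(-5, 6), 4)))) = Add(Rational(-2, 3), Mul(Rational(1, 6), Mul(203, Rational(-10, 3)))) = Add(Rational(-2, 3), Mul(Rational(1, 6), Rational(-2030, 3))) = Add(Rational(-2, 3), Rational(-1015, 9)) = Rational(-1021, 9) ≈ -113.44)
Function('N')(H) = Pow(Add(84, H), Rational(1, 2))
Add(D, Mul(-1, Function('N')(173))) = Add(Rational(-1021, 9), Mul(-1, Pow(Add(84, 173), Rational(1, 2)))) = Add(Rational(-1021, 9), Mul(-1, Pow(257, Rational(1, 2))))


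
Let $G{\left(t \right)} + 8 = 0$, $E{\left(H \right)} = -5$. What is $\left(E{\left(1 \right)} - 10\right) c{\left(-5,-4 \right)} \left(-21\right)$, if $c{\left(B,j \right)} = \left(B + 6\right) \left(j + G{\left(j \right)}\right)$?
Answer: $-3780$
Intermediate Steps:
$G{\left(t \right)} = -8$ ($G{\left(t \right)} = -8 + 0 = -8$)
$c{\left(B,j \right)} = \left(-8 + j\right) \left(6 + B\right)$ ($c{\left(B,j \right)} = \left(B + 6\right) \left(j - 8\right) = \left(6 + B\right) \left(-8 + j\right) = \left(-8 + j\right) \left(6 + B\right)$)
$\left(E{\left(1 \right)} - 10\right) c{\left(-5,-4 \right)} \left(-21\right) = \left(-5 - 10\right) \left(-48 - -40 + 6 \left(-4\right) - -20\right) \left(-21\right) = \left(-5 - 10\right) \left(-48 + 40 - 24 + 20\right) \left(-21\right) = \left(-15\right) \left(-12\right) \left(-21\right) = 180 \left(-21\right) = -3780$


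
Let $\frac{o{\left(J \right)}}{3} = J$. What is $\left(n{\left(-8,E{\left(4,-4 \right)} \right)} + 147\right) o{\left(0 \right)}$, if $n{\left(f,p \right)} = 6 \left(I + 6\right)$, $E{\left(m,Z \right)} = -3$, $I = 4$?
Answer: $0$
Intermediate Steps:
$n{\left(f,p \right)} = 60$ ($n{\left(f,p \right)} = 6 \left(4 + 6\right) = 6 \cdot 10 = 60$)
$o{\left(J \right)} = 3 J$
$\left(n{\left(-8,E{\left(4,-4 \right)} \right)} + 147\right) o{\left(0 \right)} = \left(60 + 147\right) 3 \cdot 0 = 207 \cdot 0 = 0$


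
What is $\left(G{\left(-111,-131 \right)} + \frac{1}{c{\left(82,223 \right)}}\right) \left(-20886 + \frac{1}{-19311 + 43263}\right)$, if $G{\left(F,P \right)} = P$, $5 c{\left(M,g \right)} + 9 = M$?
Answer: $\frac{796916523303}{291416} \approx 2.7346 \cdot 10^{6}$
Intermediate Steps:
$c{\left(M,g \right)} = - \frac{9}{5} + \frac{M}{5}$
$\left(G{\left(-111,-131 \right)} + \frac{1}{c{\left(82,223 \right)}}\right) \left(-20886 + \frac{1}{-19311 + 43263}\right) = \left(-131 + \frac{1}{- \frac{9}{5} + \frac{1}{5} \cdot 82}\right) \left(-20886 + \frac{1}{-19311 + 43263}\right) = \left(-131 + \frac{1}{- \frac{9}{5} + \frac{82}{5}}\right) \left(-20886 + \frac{1}{23952}\right) = \left(-131 + \frac{1}{\frac{73}{5}}\right) \left(-20886 + \frac{1}{23952}\right) = \left(-131 + \frac{5}{73}\right) \left(- \frac{500261471}{23952}\right) = \left(- \frac{9558}{73}\right) \left(- \frac{500261471}{23952}\right) = \frac{796916523303}{291416}$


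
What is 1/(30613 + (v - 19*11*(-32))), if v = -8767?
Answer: 1/28534 ≈ 3.5046e-5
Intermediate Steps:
1/(30613 + (v - 19*11*(-32))) = 1/(30613 + (-8767 - 19*11*(-32))) = 1/(30613 + (-8767 - 209*(-32))) = 1/(30613 + (-8767 + 6688)) = 1/(30613 - 2079) = 1/28534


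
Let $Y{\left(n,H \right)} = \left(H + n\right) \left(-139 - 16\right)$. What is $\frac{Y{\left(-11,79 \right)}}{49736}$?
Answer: $- \frac{2635}{12434} \approx -0.21192$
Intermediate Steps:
$Y{\left(n,H \right)} = - 155 H - 155 n$ ($Y{\left(n,H \right)} = \left(H + n\right) \left(-155\right) = - 155 H - 155 n$)
$\frac{Y{\left(-11,79 \right)}}{49736} = \frac{\left(-155\right) 79 - -1705}{49736} = \left(-12245 + 1705\right) \frac{1}{49736} = \left(-10540\right) \frac{1}{49736} = - \frac{2635}{12434}$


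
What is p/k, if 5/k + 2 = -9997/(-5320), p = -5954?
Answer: 1914211/13300 ≈ 143.93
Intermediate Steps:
k = -26600/643 (k = 5/(-2 - 9997/(-5320)) = 5/(-2 - 9997*(-1/5320)) = 5/(-2 + 9997/5320) = 5/(-643/5320) = 5*(-5320/643) = -26600/643 ≈ -41.369)
p/k = -5954/(-26600/643) = -5954*(-643/26600) = 1914211/13300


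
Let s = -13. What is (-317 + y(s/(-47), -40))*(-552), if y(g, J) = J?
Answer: 197064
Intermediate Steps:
(-317 + y(s/(-47), -40))*(-552) = (-317 - 40)*(-552) = -357*(-552) = 197064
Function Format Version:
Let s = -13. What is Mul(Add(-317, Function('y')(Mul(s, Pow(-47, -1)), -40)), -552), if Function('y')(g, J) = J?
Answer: 197064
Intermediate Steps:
Mul(Add(-317, Function('y')(Mul(s, Pow(-47, -1)), -40)), -552) = Mul(Add(-317, -40), -552) = Mul(-357, -552) = 197064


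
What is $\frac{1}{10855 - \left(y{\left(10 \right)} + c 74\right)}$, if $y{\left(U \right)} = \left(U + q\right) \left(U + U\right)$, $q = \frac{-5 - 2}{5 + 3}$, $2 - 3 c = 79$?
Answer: $\frac{6}{75431} \approx 7.9543 \cdot 10^{-5}$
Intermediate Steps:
$c = - \frac{77}{3}$ ($c = \frac{2}{3} - \frac{79}{3} = - \frac{77}{3} \approx -25.667$)
$q = - \frac{7}{8} \approx -0.875$
$y{\left(U \right)} = 2 U \left(- \frac{7}{8} + U\right)$ ($y{\left(U \right)} = \left(U - \frac{7}{8}\right) \left(U + U\right) = \left(- \frac{7}{8} + U\right) 2 U = 2 U \left(- \frac{7}{8} + U\right)$)
$\frac{1}{10855 - \left(y{\left(10 \right)} + c 74\right)} = \frac{1}{10855 - \left(\frac{1}{4} \cdot 10 \left(-7 + 8 \cdot 10\right) - \frac{5698}{3}\right)} = \frac{1}{10855 - \left(\frac{1}{4} \cdot 10 \left(-7 + 80\right) - \frac{5698}{3}\right)} = \frac{1}{10855 - \left(\frac{1}{4} \cdot 10 \cdot 73 - \frac{5698}{3}\right)} = \frac{1}{10855 - \left(\frac{365}{2} - \frac{5698}{3}\right)} = \frac{1}{10855 - - \frac{10301}{6}} = \frac{1}{10855 + \frac{10301}{6}} = \frac{1}{\frac{75431}{6}} = \frac{6}{75431}$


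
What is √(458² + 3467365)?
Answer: √3677129 ≈ 1917.6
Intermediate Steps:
√(458² + 3467365) = √(209764 + 3467365) = √3677129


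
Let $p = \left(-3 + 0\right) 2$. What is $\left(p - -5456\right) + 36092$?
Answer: $41542$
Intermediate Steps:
$p = -6$ ($p = \left(-3\right) 2 = -6$)
$\left(p - -5456\right) + 36092 = \left(-6 - -5456\right) + 36092 = \left(-6 + 5456\right) + 36092 = 5450 + 36092 = 41542$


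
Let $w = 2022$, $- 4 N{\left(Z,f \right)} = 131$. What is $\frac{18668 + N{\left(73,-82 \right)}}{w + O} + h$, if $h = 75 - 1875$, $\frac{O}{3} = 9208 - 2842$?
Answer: $- \frac{50663153}{28160} \approx -1799.1$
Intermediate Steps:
$N{\left(Z,f \right)} = - \frac{131}{4}$ ($N{\left(Z,f \right)} = \left(- \frac{1}{4}\right) 131 = - \frac{131}{4}$)
$O = 19098$ ($O = 3 \left(9208 - 2842\right) = 3 \cdot 6366 = 19098$)
$h = -1800$ ($h = 75 - 1875 = -1800$)
$\frac{18668 + N{\left(73,-82 \right)}}{w + O} + h = \frac{18668 - \frac{131}{4}}{2022 + 19098} - 1800 = \frac{74541}{4 \cdot 21120} - 1800 = \frac{74541}{4} \cdot \frac{1}{21120} - 1800 = \frac{24847}{28160} - 1800 = - \frac{50663153}{28160}$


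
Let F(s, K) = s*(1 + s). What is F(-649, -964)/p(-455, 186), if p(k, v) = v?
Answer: 70092/31 ≈ 2261.0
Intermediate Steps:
F(-649, -964)/p(-455, 186) = -649*(1 - 649)/186 = -649*(-648)*(1/186) = 420552*(1/186) = 70092/31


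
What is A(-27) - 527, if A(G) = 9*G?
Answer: -770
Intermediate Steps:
A(-27) - 527 = 9*(-27) - 527 = -243 - 527 = -770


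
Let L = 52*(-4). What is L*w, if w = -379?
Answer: 78832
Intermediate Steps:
L = -208
L*w = -208*(-379) = 78832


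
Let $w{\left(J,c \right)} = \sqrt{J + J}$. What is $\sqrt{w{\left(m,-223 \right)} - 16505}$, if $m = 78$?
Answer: $\sqrt{-16505 + 2 \sqrt{39}} \approx 128.42 i$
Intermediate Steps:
$w{\left(J,c \right)} = \sqrt{2} \sqrt{J}$ ($w{\left(J,c \right)} = \sqrt{2 J} = \sqrt{2} \sqrt{J}$)
$\sqrt{w{\left(m,-223 \right)} - 16505} = \sqrt{\sqrt{2} \sqrt{78} - 16505} = \sqrt{2 \sqrt{39} - 16505} = \sqrt{-16505 + 2 \sqrt{39}}$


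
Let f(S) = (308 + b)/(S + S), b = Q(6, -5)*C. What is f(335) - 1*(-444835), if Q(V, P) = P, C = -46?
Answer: 149019994/335 ≈ 4.4484e+5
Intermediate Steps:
b = 230 (b = -5*(-46) = 230)
f(S) = 269/S (f(S) = (308 + 230)/(S + S) = 538/((2*S)) = 538*(1/(2*S)) = 269/S)
f(335) - 1*(-444835) = 269/335 - 1*(-444835) = 269*(1/335) + 444835 = 269/335 + 444835 = 149019994/335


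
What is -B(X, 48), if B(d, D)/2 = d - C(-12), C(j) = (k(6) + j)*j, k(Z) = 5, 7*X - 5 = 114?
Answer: 134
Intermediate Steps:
X = 17 (X = 5/7 + (1/7)*114 = 5/7 + 114/7 = 17)
C(j) = j*(5 + j) (C(j) = (5 + j)*j = j*(5 + j))
B(d, D) = -168 + 2*d (B(d, D) = 2*(d - (-12)*(5 - 12)) = 2*(d - (-12)*(-7)) = 2*(d - 1*84) = 2*(d - 84) = 2*(-84 + d) = -168 + 2*d)
-B(X, 48) = -(-168 + 2*17) = -(-168 + 34) = -1*(-134) = 134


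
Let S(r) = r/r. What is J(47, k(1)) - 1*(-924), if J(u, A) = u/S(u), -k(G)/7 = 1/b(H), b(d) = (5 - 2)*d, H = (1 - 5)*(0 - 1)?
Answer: 971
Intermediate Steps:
S(r) = 1
H = 4 (H = -4*(-1) = 4)
b(d) = 3*d
k(G) = -7/12 (k(G) = -7/(3*4) = -7/12)
J(u, A) = u (J(u, A) = u/1 = u*1 = u)
J(47, k(1)) - 1*(-924) = 47 - 1*(-924) = 47 + 924 = 971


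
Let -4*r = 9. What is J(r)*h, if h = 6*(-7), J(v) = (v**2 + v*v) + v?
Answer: -1323/4 ≈ -330.75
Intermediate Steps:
r = -9/4 (r = -1/4*9 = -9/4 ≈ -2.2500)
J(v) = v + 2*v**2 (J(v) = (v**2 + v**2) + v = 2*v**2 + v = v + 2*v**2)
h = -42
J(r)*h = -9*(1 + 2*(-9/4))/4*(-42) = -9*(1 - 9/2)/4*(-42) = -9/4*(-7/2)*(-42) = (63/8)*(-42) = -1323/4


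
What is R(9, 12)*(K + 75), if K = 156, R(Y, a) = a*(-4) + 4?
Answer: -10164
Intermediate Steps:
R(Y, a) = 4 - 4*a (R(Y, a) = -4*a + 4 = 4 - 4*a)
R(9, 12)*(K + 75) = (4 - 4*12)*(156 + 75) = (4 - 48)*231 = -44*231 = -10164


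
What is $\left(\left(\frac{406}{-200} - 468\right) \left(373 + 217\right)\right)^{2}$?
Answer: $\frac{7690510673329}{100} \approx 7.6905 \cdot 10^{10}$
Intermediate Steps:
$\left(\left(\frac{406}{-200} - 468\right) \left(373 + 217\right)\right)^{2} = \left(\left(406 \left(- \frac{1}{200}\right) - 468\right) 590\right)^{2} = \left(\left(- \frac{203}{100} - 468\right) 590\right)^{2} = \left(\left(- \frac{47003}{100}\right) 590\right)^{2} = \left(- \frac{2773177}{10}\right)^{2} = \frac{7690510673329}{100}$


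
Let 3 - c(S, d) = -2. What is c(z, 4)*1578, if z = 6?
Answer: 7890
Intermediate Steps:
c(S, d) = 5 (c(S, d) = 3 - 1*(-2) = 3 + 2 = 5)
c(z, 4)*1578 = 5*1578 = 7890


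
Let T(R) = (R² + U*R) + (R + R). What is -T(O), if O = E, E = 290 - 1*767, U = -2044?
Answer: -1201563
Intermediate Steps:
E = -477 (E = 290 - 767 = -477)
O = -477
T(R) = R² - 2042*R (T(R) = (R² - 2044*R) + (R + R) = (R² - 2044*R) + 2*R = R² - 2042*R)
-T(O) = -(-477)*(-2042 - 477) = -(-477)*(-2519) = -1*1201563 = -1201563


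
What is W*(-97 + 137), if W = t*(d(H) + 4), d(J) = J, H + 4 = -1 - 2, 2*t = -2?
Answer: 120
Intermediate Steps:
t = -1 (t = (½)*(-2) = -1)
H = -7 (H = -4 + (-1 - 2) = -4 - 3 = -7)
W = 3 (W = -(-7 + 4) = -1*(-3) = 3)
W*(-97 + 137) = 3*(-97 + 137) = 3*40 = 120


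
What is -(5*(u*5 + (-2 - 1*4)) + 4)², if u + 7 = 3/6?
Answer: -142129/4 ≈ -35532.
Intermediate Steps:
u = -13/2 (u = -7 + 3/6 = -7 + 3*(⅙) = -7 + ½ = -13/2 ≈ -6.5000)
-(5*(u*5 + (-2 - 1*4)) + 4)² = -(5*(-13/2*5 + (-2 - 1*4)) + 4)² = -(5*(-65/2 + (-2 - 4)) + 4)² = -(5*(-65/2 - 6) + 4)² = -(5*(-77/2) + 4)² = -(-385/2 + 4)² = -(-377/2)² = -1*142129/4 = -142129/4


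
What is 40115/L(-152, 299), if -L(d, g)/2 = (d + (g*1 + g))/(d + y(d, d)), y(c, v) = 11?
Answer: 5656215/892 ≈ 6341.0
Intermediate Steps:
L(d, g) = -2*(d + 2*g)/(11 + d) (L(d, g) = -2*(d + (g*1 + g))/(d + 11) = -2*(d + (g + g))/(11 + d) = -2*(d + 2*g)/(11 + d))
40115/L(-152, 299) = 40115/((2*(-1*(-152) - 2*299)/(11 - 152))) = 40115/((2*(152 - 598)/(-141))) = 40115/((2*(-1/141)*(-446))) = 40115/(892/141) = 40115*(141/892) = 5656215/892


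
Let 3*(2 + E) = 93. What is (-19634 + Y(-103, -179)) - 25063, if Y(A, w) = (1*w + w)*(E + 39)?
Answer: -69041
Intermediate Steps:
E = 29 (E = -2 + (1/3)*93 = -2 + 31 = 29)
Y(A, w) = 136*w (Y(A, w) = (1*w + w)*(29 + 39) = (w + w)*68 = (2*w)*68 = 136*w)
(-19634 + Y(-103, -179)) - 25063 = (-19634 + 136*(-179)) - 25063 = (-19634 - 24344) - 25063 = -43978 - 25063 = -69041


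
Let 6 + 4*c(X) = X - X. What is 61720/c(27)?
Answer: -123440/3 ≈ -41147.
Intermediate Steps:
c(X) = -3/2 (c(X) = -3/2 + (X - X)/4 = -3/2 + (1/4)*0 = -3/2 + 0 = -3/2)
61720/c(27) = 61720/(-3/2) = 61720*(-2/3) = -123440/3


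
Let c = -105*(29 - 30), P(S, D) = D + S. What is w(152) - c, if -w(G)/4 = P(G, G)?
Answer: -1321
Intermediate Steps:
w(G) = -8*G (w(G) = -4*(G + G) = -8*G)
c = 105 (c = -105*(-1) = 105)
w(152) - c = -8*152 - 1*105 = -1216 - 105 = -1321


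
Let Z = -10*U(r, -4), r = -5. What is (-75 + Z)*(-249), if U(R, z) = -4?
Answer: 8715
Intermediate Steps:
Z = 40 (Z = -10*(-4) = 40)
(-75 + Z)*(-249) = (-75 + 40)*(-249) = -35*(-249) = 8715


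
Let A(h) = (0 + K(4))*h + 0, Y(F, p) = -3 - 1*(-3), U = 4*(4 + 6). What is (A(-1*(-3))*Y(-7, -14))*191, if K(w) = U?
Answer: 0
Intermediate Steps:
U = 40 (U = 4*10 = 40)
K(w) = 40
Y(F, p) = 0 (Y(F, p) = -3 + 3 = 0)
A(h) = 40*h (A(h) = (0 + 40)*h + 0 = 40*h + 0 = 40*h)
(A(-1*(-3))*Y(-7, -14))*191 = ((40*(-1*(-3)))*0)*191 = ((40*3)*0)*191 = (120*0)*191 = 0*191 = 0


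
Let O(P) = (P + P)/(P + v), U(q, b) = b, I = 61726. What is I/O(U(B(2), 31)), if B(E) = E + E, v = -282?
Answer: -7746613/31 ≈ -2.4989e+5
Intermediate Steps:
B(E) = 2*E
O(P) = 2*P/(-282 + P) (O(P) = (P + P)/(P - 282) = (2*P)/(-282 + P) = 2*P/(-282 + P))
I/O(U(B(2), 31)) = 61726/((2*31/(-282 + 31))) = 61726/((2*31/(-251))) = 61726/((2*31*(-1/251))) = 61726/(-62/251) = 61726*(-251/62) = -7746613/31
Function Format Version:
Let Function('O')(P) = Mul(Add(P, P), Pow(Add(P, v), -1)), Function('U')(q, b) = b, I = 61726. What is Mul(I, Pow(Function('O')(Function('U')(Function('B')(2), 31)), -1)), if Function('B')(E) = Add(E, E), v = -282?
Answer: Rational(-7746613, 31) ≈ -2.4989e+5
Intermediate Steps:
Function('B')(E) = Mul(2, E)
Function('O')(P) = Mul(2, P, Pow(Add(-282, P), -1)) (Function('O')(P) = Mul(Add(P, P), Pow(Add(P, -282), -1)) = Mul(Mul(2, P), Pow(Add(-282, P), -1)) = Mul(2, P, Pow(Add(-282, P), -1)))
Mul(I, Pow(Function('O')(Function('U')(Function('B')(2), 31)), -1)) = Mul(61726, Pow(Mul(2, 31, Pow(Add(-282, 31), -1)), -1)) = Mul(61726, Pow(Mul(2, 31, Pow(-251, -1)), -1)) = Mul(61726, Pow(Mul(2, 31, Rational(-1, 251)), -1)) = Mul(61726, Pow(Rational(-62, 251), -1)) = Mul(61726, Rational(-251, 62)) = Rational(-7746613, 31)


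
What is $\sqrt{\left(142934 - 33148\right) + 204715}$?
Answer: $\sqrt{314501} \approx 560.8$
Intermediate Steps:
$\sqrt{\left(142934 - 33148\right) + 204715} = \sqrt{109786 + 204715} = \sqrt{314501}$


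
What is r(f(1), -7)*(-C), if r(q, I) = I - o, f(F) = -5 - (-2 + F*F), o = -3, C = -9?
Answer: -36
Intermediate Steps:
f(F) = -3 - F² (f(F) = -5 - (-2 + F²) = -5 + (2 - F²) = -3 - F²)
r(q, I) = 3 + I (r(q, I) = I - 1*(-3) = I + 3 = 3 + I)
r(f(1), -7)*(-C) = (3 - 7)*(-1*(-9)) = -4*9 = -36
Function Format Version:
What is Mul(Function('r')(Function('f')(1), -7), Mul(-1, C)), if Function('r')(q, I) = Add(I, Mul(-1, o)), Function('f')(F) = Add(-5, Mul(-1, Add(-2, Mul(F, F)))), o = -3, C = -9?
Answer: -36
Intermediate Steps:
Function('f')(F) = Add(-3, Mul(-1, Pow(F, 2))) (Function('f')(F) = Add(-5, Mul(-1, Add(-2, Pow(F, 2)))) = Add(-5, Add(2, Mul(-1, Pow(F, 2)))) = Add(-3, Mul(-1, Pow(F, 2))))
Function('r')(q, I) = Add(3, I) (Function('r')(q, I) = Add(I, Mul(-1, -3)) = Add(I, 3) = Add(3, I))
Mul(Function('r')(Function('f')(1), -7), Mul(-1, C)) = Mul(Add(3, -7), Mul(-1, -9)) = Mul(-4, 9) = -36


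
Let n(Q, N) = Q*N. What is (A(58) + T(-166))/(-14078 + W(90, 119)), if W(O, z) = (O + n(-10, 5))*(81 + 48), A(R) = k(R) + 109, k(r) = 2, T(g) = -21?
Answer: -45/4459 ≈ -0.010092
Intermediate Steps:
n(Q, N) = N*Q
A(R) = 111 (A(R) = 2 + 109 = 111)
W(O, z) = -6450 + 129*O (W(O, z) = (O + 5*(-10))*(81 + 48) = (O - 50)*129 = (-50 + O)*129 = -6450 + 129*O)
(A(58) + T(-166))/(-14078 + W(90, 119)) = (111 - 21)/(-14078 + (-6450 + 129*90)) = 90/(-14078 + (-6450 + 11610)) = 90/(-14078 + 5160) = 90/(-8918) = 90*(-1/8918) = -45/4459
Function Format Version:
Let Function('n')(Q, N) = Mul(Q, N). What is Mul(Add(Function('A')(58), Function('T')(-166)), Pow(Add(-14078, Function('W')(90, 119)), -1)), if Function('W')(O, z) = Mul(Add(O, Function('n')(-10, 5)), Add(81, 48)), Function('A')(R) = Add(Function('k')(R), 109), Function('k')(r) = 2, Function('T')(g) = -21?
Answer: Rational(-45, 4459) ≈ -0.010092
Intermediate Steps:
Function('n')(Q, N) = Mul(N, Q)
Function('A')(R) = 111 (Function('A')(R) = Add(2, 109) = 111)
Function('W')(O, z) = Add(-6450, Mul(129, O)) (Function('W')(O, z) = Mul(Add(O, Mul(5, -10)), Add(81, 48)) = Mul(Add(O, -50), 129) = Mul(Add(-50, O), 129) = Add(-6450, Mul(129, O)))
Mul(Add(Function('A')(58), Function('T')(-166)), Pow(Add(-14078, Function('W')(90, 119)), -1)) = Mul(Add(111, -21), Pow(Add(-14078, Add(-6450, Mul(129, 90))), -1)) = Mul(90, Pow(Add(-14078, Add(-6450, 11610)), -1)) = Mul(90, Pow(Add(-14078, 5160), -1)) = Mul(90, Pow(-8918, -1)) = Mul(90, Rational(-1, 8918)) = Rational(-45, 4459)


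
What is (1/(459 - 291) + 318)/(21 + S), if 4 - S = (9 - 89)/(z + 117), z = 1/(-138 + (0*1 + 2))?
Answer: 24287005/1961544 ≈ 12.382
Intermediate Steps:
z = -1/136 (z = 1/(-138 + (0 + 2)) = 1/(-138 + 2) = 1/(-136) = -1/136 ≈ -0.0073529)
S = 74524/15911 (S = 4 - (9 - 89)/(-1/136 + 117) = 4 - (-80)/15911/136 = 4 - (-80)*136/15911 = 4 - 1*(-10880/15911) = 4 + 10880/15911 = 74524/15911 ≈ 4.6838)
(1/(459 - 291) + 318)/(21 + S) = (1/(459 - 291) + 318)/(21 + 74524/15911) = (1/168 + 318)/(408655/15911) = (1/168 + 318)*(15911/408655) = (53425/168)*(15911/408655) = 24287005/1961544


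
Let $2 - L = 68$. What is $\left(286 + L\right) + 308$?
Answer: $528$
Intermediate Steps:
$L = -66$ ($L = 2 - 68 = -66$)
$\left(286 + L\right) + 308 = \left(286 - 66\right) + 308 = 220 + 308 = 528$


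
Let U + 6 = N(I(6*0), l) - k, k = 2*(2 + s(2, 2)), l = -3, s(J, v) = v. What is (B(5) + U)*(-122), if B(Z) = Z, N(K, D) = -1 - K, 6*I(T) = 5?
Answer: 3965/3 ≈ 1321.7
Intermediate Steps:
I(T) = ⅚ (I(T) = (⅙)*5 = ⅚)
k = 8 (k = 2*(2 + 2) = 2*4 = 8)
U = -95/6 (U = -6 + ((-1 - 1*⅚) - 1*8) = -6 + ((-1 - ⅚) - 8) = -6 + (-11/6 - 8) = -6 - 59/6 = -95/6 ≈ -15.833)
(B(5) + U)*(-122) = (5 - 95/6)*(-122) = -65/6*(-122) = 3965/3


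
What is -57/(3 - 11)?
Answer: 57/8 ≈ 7.1250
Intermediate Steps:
-57/(3 - 11) = -57/(-8) = -⅛*(-57) = 57/8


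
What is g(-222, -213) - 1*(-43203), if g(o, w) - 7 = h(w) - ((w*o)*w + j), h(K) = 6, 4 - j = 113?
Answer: 10115243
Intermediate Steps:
j = -109 (j = 4 - 1*113 = 4 - 113 = -109)
g(o, w) = 122 - o*w² (g(o, w) = 7 + (6 - ((w*o)*w - 109)) = 7 + (6 - ((o*w)*w - 109)) = 7 + (6 - (o*w² - 109)) = 7 + (6 - (-109 + o*w²)) = 7 + (6 + (109 - o*w²)) = 7 + (115 - o*w²) = 122 - o*w²)
g(-222, -213) - 1*(-43203) = (122 - 1*(-222)*(-213)²) - 1*(-43203) = (122 - 1*(-222)*45369) + 43203 = (122 + 10071918) + 43203 = 10072040 + 43203 = 10115243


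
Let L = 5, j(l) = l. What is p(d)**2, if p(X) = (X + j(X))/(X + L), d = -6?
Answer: 144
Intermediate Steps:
p(X) = 2*X/(5 + X) (p(X) = (X + X)/(X + 5) = (2*X)/(5 + X) = 2*X/(5 + X))
p(d)**2 = (2*(-6)/(5 - 6))**2 = (2*(-6)/(-1))**2 = (2*(-6)*(-1))**2 = 12**2 = 144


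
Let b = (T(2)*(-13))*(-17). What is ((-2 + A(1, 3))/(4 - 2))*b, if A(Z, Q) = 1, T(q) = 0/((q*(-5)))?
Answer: 0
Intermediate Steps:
T(q) = 0 (T(q) = 0/((-5*q)) = 0*(-1/(5*q)) = 0)
b = 0 (b = (0*(-13))*(-17) = 0*(-17) = 0)
((-2 + A(1, 3))/(4 - 2))*b = ((-2 + 1)/(4 - 2))*0 = -1/2*0 = -1*½*0 = -½*0 = 0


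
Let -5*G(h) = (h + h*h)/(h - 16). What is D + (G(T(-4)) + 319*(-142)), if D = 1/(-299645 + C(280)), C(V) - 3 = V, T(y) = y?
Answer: -339011598839/7484050 ≈ -45298.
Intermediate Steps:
C(V) = 3 + V
G(h) = -(h + h**2)/(5*(-16 + h)) (G(h) = -(h + h*h)/(5*(h - 16)) = -(h + h**2)/(5*(-16 + h)))
D = -1/299362 (D = 1/(-299645 + (3 + 280)) = 1/(-299645 + 283) = 1/(-299362) = -1/299362 ≈ -3.3404e-6)
D + (G(T(-4)) + 319*(-142)) = -1/299362 + (-1*(-4)*(1 - 4)/(-80 + 5*(-4)) + 319*(-142)) = -1/299362 + (-1*(-4)*(-3)/(-80 - 20) - 45298) = -1/299362 + (-1*(-4)*(-3)/(-100) - 45298) = -1/299362 + (-1*(-4)*(-1/100)*(-3) - 45298) = -1/299362 + (3/25 - 45298) = -1/299362 - 1132447/25 = -339011598839/7484050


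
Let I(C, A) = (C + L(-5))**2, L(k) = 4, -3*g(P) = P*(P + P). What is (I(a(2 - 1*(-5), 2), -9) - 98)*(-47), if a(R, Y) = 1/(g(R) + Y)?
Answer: 32723609/8464 ≈ 3866.2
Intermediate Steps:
g(P) = -2*P**2/3 (g(P) = -P*(P + P)/3 = -P*2*P/3 = -2*P**2/3)
a(R, Y) = 1/(Y - 2*R**2/3) (a(R, Y) = 1/(-2*R**2/3 + Y) = 1/(Y - 2*R**2/3))
I(C, A) = (4 + C)**2 (I(C, A) = (C + 4)**2 = (4 + C)**2)
(I(a(2 - 1*(-5), 2), -9) - 98)*(-47) = ((4 - 3/(-3*2 + 2*(2 - 1*(-5))**2))**2 - 98)*(-47) = ((4 - 3/(-6 + 2*(2 + 5)**2))**2 - 98)*(-47) = ((4 - 3/(-6 + 2*7**2))**2 - 98)*(-47) = ((4 - 3/(-6 + 2*49))**2 - 98)*(-47) = ((4 - 3/(-6 + 98))**2 - 98)*(-47) = ((4 - 3/92)**2 - 98)*(-47) = ((365/92)**2 - 98)*(-47) = (133225/8464 - 98)*(-47) = -696247/8464*(-47) = 32723609/8464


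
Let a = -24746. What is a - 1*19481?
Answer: -44227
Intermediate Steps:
a - 1*19481 = -24746 - 1*19481 = -24746 - 19481 = -44227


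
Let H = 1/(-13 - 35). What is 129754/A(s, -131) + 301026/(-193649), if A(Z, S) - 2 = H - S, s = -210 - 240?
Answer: 1204161703650/1236061567 ≈ 974.19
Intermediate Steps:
s = -450
H = -1/48 (H = 1/(-48) = -1/48 ≈ -0.020833)
A(Z, S) = 95/48 - S (A(Z, S) = 2 + (-1/48 - S) = 95/48 - S)
129754/A(s, -131) + 301026/(-193649) = 129754/(95/48 - 1*(-131)) + 301026/(-193649) = 129754/(95/48 + 131) + 301026*(-1/193649) = 129754/(6383/48) - 301026/193649 = 129754*(48/6383) - 301026/193649 = 6228192/6383 - 301026/193649 = 1204161703650/1236061567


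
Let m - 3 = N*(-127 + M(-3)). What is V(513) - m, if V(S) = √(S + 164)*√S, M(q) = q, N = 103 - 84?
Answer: 2467 + 3*√38589 ≈ 3056.3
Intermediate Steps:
N = 19
m = -2467 (m = 3 + 19*(-127 - 3) = 3 + 19*(-130) = 3 - 2470 = -2467)
V(S) = √S*√(164 + S) (V(S) = √(164 + S)*√S = √S*√(164 + S))
V(513) - m = √513*√(164 + 513) - 1*(-2467) = (3*√57)*√677 + 2467 = 3*√38589 + 2467 = 2467 + 3*√38589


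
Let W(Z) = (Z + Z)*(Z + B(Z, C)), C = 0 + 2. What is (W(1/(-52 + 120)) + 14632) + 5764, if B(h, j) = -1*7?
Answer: 47155077/2312 ≈ 20396.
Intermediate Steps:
C = 2
B(h, j) = -7
W(Z) = 2*Z*(-7 + Z) (W(Z) = (Z + Z)*(Z - 7) = (2*Z)*(-7 + Z) = 2*Z*(-7 + Z))
(W(1/(-52 + 120)) + 14632) + 5764 = (2*(-7 + 1/(-52 + 120))/(-52 + 120) + 14632) + 5764 = (2*(-7 + 1/68)/68 + 14632) + 5764 = (2*(1/68)*(-7 + 1/68) + 14632) + 5764 = (2*(1/68)*(-475/68) + 14632) + 5764 = (-475/2312 + 14632) + 5764 = 33828709/2312 + 5764 = 47155077/2312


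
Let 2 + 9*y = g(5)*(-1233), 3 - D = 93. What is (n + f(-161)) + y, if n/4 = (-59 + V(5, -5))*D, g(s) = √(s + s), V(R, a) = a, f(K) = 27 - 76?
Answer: 206917/9 - 137*√10 ≈ 22558.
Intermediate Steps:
D = -90 (D = 3 - 1*93 = 3 - 93 = -90)
f(K) = -49
g(s) = √2*√s (g(s) = √(2*s) = √2*√s)
n = 23040 (n = 4*((-59 - 5)*(-90)) = 4*(-64*(-90)) = 4*5760 = 23040)
y = -2/9 - 137*√10 (y = -2/9 + ((√2*√5)*(-1233))/9 = -2/9 + (√10*(-1233))/9 = -2/9 + (-1233*√10)/9 = -2/9 - 137*√10 ≈ -433.45)
(n + f(-161)) + y = (23040 - 49) + (-2/9 - 137*√10) = 22991 + (-2/9 - 137*√10) = 206917/9 - 137*√10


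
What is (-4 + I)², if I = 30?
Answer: 676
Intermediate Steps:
(-4 + I)² = (-4 + 30)² = 26² = 676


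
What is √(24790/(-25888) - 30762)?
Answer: I*√322140339907/3236 ≈ 175.39*I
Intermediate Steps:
√(24790/(-25888) - 30762) = √(24790*(-1/25888) - 30762) = √(-12395/12944 - 30762) = √(-398195723/12944) = I*√322140339907/3236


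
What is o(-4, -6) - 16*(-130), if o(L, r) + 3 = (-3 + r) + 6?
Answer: 2074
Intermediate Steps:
o(L, r) = r (o(L, r) = -3 + ((-3 + r) + 6) = -3 + (3 + r) = r)
o(-4, -6) - 16*(-130) = -6 - 16*(-130) = -6 + 2080 = 2074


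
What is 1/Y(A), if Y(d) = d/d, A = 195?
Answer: 1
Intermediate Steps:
Y(d) = 1
1/Y(A) = 1/1 = 1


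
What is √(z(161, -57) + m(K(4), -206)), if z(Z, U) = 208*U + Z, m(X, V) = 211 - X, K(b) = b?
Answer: 4*I*√718 ≈ 107.18*I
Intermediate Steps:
z(Z, U) = Z + 208*U
√(z(161, -57) + m(K(4), -206)) = √((161 + 208*(-57)) + (211 - 1*4)) = √((161 - 11856) + (211 - 4)) = √(-11695 + 207) = √(-11488) = 4*I*√718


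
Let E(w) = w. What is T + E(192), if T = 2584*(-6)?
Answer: -15312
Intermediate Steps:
T = -15504
T + E(192) = -15504 + 192 = -15312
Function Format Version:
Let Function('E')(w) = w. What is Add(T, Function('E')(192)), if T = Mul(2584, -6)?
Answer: -15312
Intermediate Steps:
T = -15504
Add(T, Function('E')(192)) = Add(-15504, 192) = -15312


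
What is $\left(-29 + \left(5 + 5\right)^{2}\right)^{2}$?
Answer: $5041$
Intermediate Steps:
$\left(-29 + \left(5 + 5\right)^{2}\right)^{2} = \left(-29 + 10^{2}\right)^{2} = \left(-29 + 100\right)^{2} = 71^{2} = 5041$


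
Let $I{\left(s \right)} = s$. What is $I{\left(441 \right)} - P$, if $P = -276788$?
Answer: $277229$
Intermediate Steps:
$I{\left(441 \right)} - P = 441 - -276788 = 441 + 276788 = 277229$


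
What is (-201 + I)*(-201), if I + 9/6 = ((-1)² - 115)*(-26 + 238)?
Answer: 9796941/2 ≈ 4.8985e+6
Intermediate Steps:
I = -48339/2 (I = -3/2 + ((-1)² - 115)*(-26 + 238) = -3/2 + (1 - 115)*212 = -3/2 - 114*212 = -3/2 - 24168 = -48339/2 ≈ -24170.)
(-201 + I)*(-201) = (-201 - 48339/2)*(-201) = -48741/2*(-201) = 9796941/2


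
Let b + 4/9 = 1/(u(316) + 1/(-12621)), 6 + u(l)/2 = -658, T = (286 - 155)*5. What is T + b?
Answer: 98737105310/150846201 ≈ 654.55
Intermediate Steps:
T = 655 (T = 131*5 = 655)
u(l) = -1328 (u(l) = -12 + 2*(-658) = -12 - 1316 = -1328)
b = -67156345/150846201 (b = -4/9 + 1/(-1328 + 1/(-12621)) = -4/9 + 1/(-1328 - 1/12621) = -4/9 + 1/(-16760689/12621) = -4/9 - 12621/16760689 = -67156345/150846201 ≈ -0.44520)
T + b = 655 - 67156345/150846201 = 98737105310/150846201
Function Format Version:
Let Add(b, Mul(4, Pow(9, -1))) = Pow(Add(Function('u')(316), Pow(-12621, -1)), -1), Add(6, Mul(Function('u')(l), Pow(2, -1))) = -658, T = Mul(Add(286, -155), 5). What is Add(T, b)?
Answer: Rational(98737105310, 150846201) ≈ 654.55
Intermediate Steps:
T = 655 (T = Mul(131, 5) = 655)
Function('u')(l) = -1328 (Function('u')(l) = Add(-12, Mul(2, -658)) = Add(-12, -1316) = -1328)
b = Rational(-67156345, 150846201) (b = Add(Rational(-4, 9), Pow(Add(-1328, Pow(-12621, -1)), -1)) = Add(Rational(-4, 9), Pow(Add(-1328, Rational(-1, 12621)), -1)) = Add(Rational(-4, 9), Pow(Rational(-16760689, 12621), -1)) = Add(Rational(-4, 9), Rational(-12621, 16760689)) = Rational(-67156345, 150846201) ≈ -0.44520)
Add(T, b) = Add(655, Rational(-67156345, 150846201)) = Rational(98737105310, 150846201)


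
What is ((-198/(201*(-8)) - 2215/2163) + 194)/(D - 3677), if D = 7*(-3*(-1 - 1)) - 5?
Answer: -22387291/422009952 ≈ -0.053049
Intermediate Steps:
D = 37 (D = 7*(-3*(-2)) - 5 = 7*6 - 5 = 42 - 5 = 37)
((-198/(201*(-8)) - 2215/2163) + 194)/(D - 3677) = ((-198/(201*(-8)) - 2215/2163) + 194)/(37 - 3677) = ((-198/(-1608) - 2215*1/2163) + 194)/(-3640) = ((-198*(-1/1608) - 2215/2163) + 194)*(-1/3640) = ((33/268 - 2215/2163) + 194)*(-1/3640) = (-522241/579684 + 194)*(-1/3640) = (111936455/579684)*(-1/3640) = -22387291/422009952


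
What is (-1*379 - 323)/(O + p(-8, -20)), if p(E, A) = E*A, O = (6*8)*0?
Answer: -351/80 ≈ -4.3875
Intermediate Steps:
O = 0 (O = 48*0 = 0)
p(E, A) = A*E
(-1*379 - 323)/(O + p(-8, -20)) = (-1*379 - 323)/(0 - 20*(-8)) = (-379 - 323)/(0 + 160) = -702/160 = -702*1/160 = -351/80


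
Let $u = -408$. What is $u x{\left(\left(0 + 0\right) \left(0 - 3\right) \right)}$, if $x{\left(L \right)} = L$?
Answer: $0$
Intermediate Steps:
$u x{\left(\left(0 + 0\right) \left(0 - 3\right) \right)} = - 408 \left(0 + 0\right) \left(0 - 3\right) = - 408 \cdot 0 \left(-3\right) = \left(-408\right) 0 = 0$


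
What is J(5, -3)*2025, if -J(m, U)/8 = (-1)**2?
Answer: -16200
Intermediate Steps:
J(m, U) = -8 (J(m, U) = -8*(-1)**2 = -8*1 = -8)
J(5, -3)*2025 = -8*2025 = -16200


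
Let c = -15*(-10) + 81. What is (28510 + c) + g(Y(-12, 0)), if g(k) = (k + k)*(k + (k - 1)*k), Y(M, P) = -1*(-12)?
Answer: 32197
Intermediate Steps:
Y(M, P) = 12
c = 231 (c = 150 + 81 = 231)
g(k) = 2*k*(k + k*(-1 + k)) (g(k) = (2*k)*(k + (-1 + k)*k) = (2*k)*(k + k*(-1 + k)) = 2*k*(k + k*(-1 + k)))
(28510 + c) + g(Y(-12, 0)) = (28510 + 231) + 2*12**3 = 28741 + 2*1728 = 28741 + 3456 = 32197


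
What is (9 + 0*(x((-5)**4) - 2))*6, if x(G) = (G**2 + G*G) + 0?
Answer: 54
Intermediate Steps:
x(G) = 2*G**2 (x(G) = (G**2 + G**2) + 0 = 2*G**2 + 0 = 2*G**2)
(9 + 0*(x((-5)**4) - 2))*6 = (9 + 0*(2*((-5)**4)**2 - 2))*6 = (9 + 0*(2*625**2 - 2))*6 = (9 + 0*(2*390625 - 2))*6 = (9 + 0*(781250 - 2))*6 = (9 + 0*781248)*6 = (9 + 0)*6 = 9*6 = 54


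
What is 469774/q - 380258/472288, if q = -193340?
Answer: -36923463079/11414020240 ≈ -3.2349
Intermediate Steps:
469774/q - 380258/472288 = 469774/(-193340) - 380258/472288 = 469774*(-1/193340) - 380258*1/472288 = -234887/96670 - 190129/236144 = -36923463079/11414020240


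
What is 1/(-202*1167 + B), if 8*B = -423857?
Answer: -8/2309729 ≈ -3.4636e-6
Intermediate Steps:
B = -423857/8 (B = (1/8)*(-423857) = -423857/8 ≈ -52982.)
1/(-202*1167 + B) = 1/(-202*1167 - 423857/8) = 1/(-235734 - 423857/8) = 1/(-2309729/8) = -8/2309729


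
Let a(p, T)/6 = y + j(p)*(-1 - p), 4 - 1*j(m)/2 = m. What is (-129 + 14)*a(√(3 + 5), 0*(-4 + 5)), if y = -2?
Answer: -4140 + 8280*√2 ≈ 7569.7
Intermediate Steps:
j(m) = 8 - 2*m
a(p, T) = -12 + 6*(-1 - p)*(8 - 2*p) (a(p, T) = 6*(-2 + (8 - 2*p)*(-1 - p)) = 6*(-2 + (-1 - p)*(8 - 2*p)) = -12 + 6*(-1 - p)*(8 - 2*p))
(-129 + 14)*a(√(3 + 5), 0*(-4 + 5)) = (-129 + 14)*(-60 + 12*√(3 + 5) + 12*√(3 + 5)*(-4 + √(3 + 5))) = -115*(-60 + 12*√8 + 12*√8*(-4 + √8)) = -115*(-60 + 12*(2*√2) + 12*(2*√2)*(-4 + 2*√2)) = -115*(-60 + 24*√2 + 24*√2*(-4 + 2*√2)) = 6900 - 2760*√2 - 2760*√2*(-4 + 2*√2)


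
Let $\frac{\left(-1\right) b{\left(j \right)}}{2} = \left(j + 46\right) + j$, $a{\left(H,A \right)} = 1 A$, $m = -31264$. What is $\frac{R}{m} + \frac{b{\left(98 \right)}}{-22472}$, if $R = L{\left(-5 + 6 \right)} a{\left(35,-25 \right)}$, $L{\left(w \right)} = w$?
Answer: $\frac{1961697}{87820576} \approx 0.022338$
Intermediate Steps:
$a{\left(H,A \right)} = A$
$R = -25$ ($R = \left(-5 + 6\right) \left(-25\right) = 1 \left(-25\right) = -25$)
$b{\left(j \right)} = -92 - 4 j$ ($b{\left(j \right)} = - 2 \left(\left(j + 46\right) + j\right) = - 2 \left(\left(46 + j\right) + j\right) = - 2 \left(46 + 2 j\right) = -92 - 4 j$)
$\frac{R}{m} + \frac{b{\left(98 \right)}}{-22472} = - \frac{25}{-31264} + \frac{-92 - 392}{-22472} = \left(-25\right) \left(- \frac{1}{31264}\right) + \left(-92 - 392\right) \left(- \frac{1}{22472}\right) = \frac{25}{31264} - - \frac{121}{5618} = \frac{25}{31264} + \frac{121}{5618} = \frac{1961697}{87820576}$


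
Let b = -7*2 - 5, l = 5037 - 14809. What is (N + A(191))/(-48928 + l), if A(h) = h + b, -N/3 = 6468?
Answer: 4808/14675 ≈ 0.32763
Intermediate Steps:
N = -19404 (N = -3*6468 = -19404)
l = -9772
b = -19 (b = -14 - 5 = -19)
A(h) = -19 + h (A(h) = h - 19 = -19 + h)
(N + A(191))/(-48928 + l) = (-19404 + (-19 + 191))/(-48928 - 9772) = (-19404 + 172)/(-58700) = -19232*(-1/58700) = 4808/14675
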